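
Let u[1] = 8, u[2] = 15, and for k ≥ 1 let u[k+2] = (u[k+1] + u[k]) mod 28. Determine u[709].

u[1] = 8; u[2] = 15; u[3] = 23; u[4] = 10; u[5] = 5; u[6] = 15; u[7] = 20; u[8] = 7; u[9] = 27; u[10] = 6; u[11] = 5; u[12] = 11; u[13] = 16; u[14] = 27; u[15] = 15; u[16] = 14; u[17] = 1; u[18] = 15; u[19] = 16; u[20] = 3; u[21] = 19; u[22] = 22; u[23] = 13; u[24] = 7; u[25] = 20; u[26] = 27; u[27] = 19; u[28] = 18; u[29] = 9; u[30] = 27; u[31] = 8; u[32] = 7; u[33] = 15; u[34] = 22; u[35] = 9; u[36] = 3; u[37] = 12; u[38] = 15; u[39] = 27; u[40] = 14; u[41] = 13; u[42] = 27; u[43] = 12; u[44] = 11; u[45] = 23; u[46] = 6; u[47] = 1; u[48] = 7; u[49] = 8; u[50] = 15.
Since (u[49], u[50]) = (u[1], u[2]) = (8, 15) (two consecutive terms determine the rest), the sequence is periodic with period 48.
(709 - 1) mod 48 = 36, so u[709] = u[37] = 12.

12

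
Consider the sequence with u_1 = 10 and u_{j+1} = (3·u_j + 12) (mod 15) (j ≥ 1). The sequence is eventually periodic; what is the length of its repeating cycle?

4

u_1 = 10, u_2 = 12, u_3 = 3, u_4 = 6, u_5 = 0, u_6 = 12.
Since u_6 = u_2 = 12, the sequence is eventually periodic: after a pre-period of length 1 it cycles with period 4.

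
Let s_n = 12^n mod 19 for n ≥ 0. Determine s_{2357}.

8

We have s_0 = 1; s_1 = 12; s_2 = 11; s_3 = 18; s_4 = 7; s_5 = 8; s_6 = 1.
The sequence repeats with period 6.
(2357 - 0) mod 6 = 5, so s_{2357} = s_5 = 8.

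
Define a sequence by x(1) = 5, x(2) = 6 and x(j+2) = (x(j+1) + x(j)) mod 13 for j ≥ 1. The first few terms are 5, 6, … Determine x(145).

2

Listing terms: x(1) = 5,  x(2) = 6,  x(3) = 11,  x(4) = 4,  x(5) = 2,  x(6) = 6,  x(7) = 8,  x(8) = 1,  x(9) = 9,  x(10) = 10,  x(11) = 6,  x(12) = 3,  x(13) = 9,  x(14) = 12,  x(15) = 8,  x(16) = 7,  x(17) = 2,  x(18) = 9,  x(19) = 11,  x(20) = 7,  x(21) = 5,  x(22) = 12,  x(23) = 4,  x(24) = 3,  x(25) = 7,  x(26) = 10,  x(27) = 4,  x(28) = 1,  x(29) = 5,  x(30) = 6.
The sequence repeats with period 28.
(145 - 1) mod 28 = 4, so x(145) = x(5) = 2.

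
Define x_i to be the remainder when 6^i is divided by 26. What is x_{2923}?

20

We have x_1 = 6,  x_2 = 10,  x_3 = 8,  x_4 = 22,  x_5 = 2,  x_6 = 12,  x_7 = 20,  x_8 = 16,  x_9 = 18,  x_{10} = 4,  x_{11} = 24,  x_{12} = 14,  x_{13} = 6.
Since x_{13} = x_1 = 6, the sequence is periodic with period 12.
(2923 - 1) mod 12 = 6, so x_{2923} = x_7 = 20.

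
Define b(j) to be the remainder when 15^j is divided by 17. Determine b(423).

Listing terms: b(1) = 15, b(2) = 4, b(3) = 9, b(4) = 16, b(5) = 2, b(6) = 13, b(7) = 8, b(8) = 1, b(9) = 15.
Since b(9) = b(1) = 15, the sequence is periodic with period 8.
So b(423) = b(1 + ((423-1) mod 8)) = b(7) = 8.

8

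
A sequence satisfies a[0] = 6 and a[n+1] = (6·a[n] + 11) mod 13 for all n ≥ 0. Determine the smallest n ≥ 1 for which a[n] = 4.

4

Listing terms: a[0] = 6, a[1] = 8, a[2] = 7, a[3] = 1, a[4] = 4, a[5] = 9, a[6] = 0, a[7] = 11, a[8] = 12, a[9] = 5, a[10] = 2, a[11] = 10, a[12] = 6.
The sequence repeats with period 12.
The value 4 first appears (with n ≥ 1) at a[4].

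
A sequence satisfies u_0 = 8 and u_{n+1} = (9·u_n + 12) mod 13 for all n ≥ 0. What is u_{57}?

Computing terms: u_0 = 8; u_1 = 6; u_2 = 1; u_3 = 8.
Since u_3 = u_0 = 8, the sequence is periodic with period 3.
(57 - 0) mod 3 = 0, so u_{57} = u_0 = 8.

8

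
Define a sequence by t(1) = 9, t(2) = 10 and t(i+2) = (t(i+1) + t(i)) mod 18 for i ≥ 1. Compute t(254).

Listing terms: t(1) = 9; t(2) = 10; t(3) = 1; t(4) = 11; t(5) = 12; t(6) = 5; t(7) = 17; t(8) = 4; t(9) = 3; t(10) = 7; t(11) = 10; t(12) = 17; t(13) = 9; t(14) = 8; t(15) = 17; t(16) = 7; t(17) = 6; t(18) = 13; t(19) = 1; t(20) = 14; t(21) = 15; t(22) = 11; t(23) = 8; t(24) = 1; t(25) = 9; t(26) = 10.
Since (t(25), t(26)) = (t(1), t(2)) = (9, 10) (two consecutive terms determine the rest), the sequence is periodic with period 24.
(254 - 1) mod 24 = 13, so t(254) = t(14) = 8.

8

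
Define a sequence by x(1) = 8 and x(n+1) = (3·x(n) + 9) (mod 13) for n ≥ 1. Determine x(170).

7

Listing terms: x(1) = 8; x(2) = 7; x(3) = 4; x(4) = 8.
The sequence repeats with period 3.
So x(170) = x(1 + ((170-1) mod 3)) = x(2) = 7.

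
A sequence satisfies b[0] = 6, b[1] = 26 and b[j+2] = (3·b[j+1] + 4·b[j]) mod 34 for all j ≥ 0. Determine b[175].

Computing terms: b[0] = 6,  b[1] = 26,  b[2] = 0,  b[3] = 2,  b[4] = 6,  b[5] = 26.
The sequence repeats with period 4.
So b[175] = b[0 + ((175-0) mod 4)] = b[3] = 2.

2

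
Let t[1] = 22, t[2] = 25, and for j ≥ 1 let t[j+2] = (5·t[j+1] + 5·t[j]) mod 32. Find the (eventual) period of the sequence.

48

We have t[1] = 22; t[2] = 25; t[3] = 11; t[4] = 20; t[5] = 27; t[6] = 11; t[7] = 30; t[8] = 13; t[9] = 23; t[10] = 20; t[11] = 23; t[12] = 23; t[13] = 6; t[14] = 17; t[15] = 19; t[16] = 20; t[17] = 3; t[18] = 19; t[19] = 14; t[20] = 5; t[21] = 31; t[22] = 20; t[23] = 31; t[24] = 31; t[25] = 22; t[26] = 9; t[27] = 27; t[28] = 20; t[29] = 11; t[30] = 27; t[31] = 30; t[32] = 29; t[33] = 7; t[34] = 20; t[35] = 7; t[36] = 7; t[37] = 6; t[38] = 1; t[39] = 3; t[40] = 20; t[41] = 19; t[42] = 3; t[43] = 14; t[44] = 21; t[45] = 15; t[46] = 20; t[47] = 15; t[48] = 15; t[49] = 22; t[50] = 25.
The sequence repeats with period 48.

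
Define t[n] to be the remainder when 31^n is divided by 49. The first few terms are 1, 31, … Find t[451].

Listing terms: t[0] = 1, t[1] = 31, t[2] = 30, t[3] = 48, t[4] = 18, t[5] = 19, t[6] = 1.
The sequence repeats with period 6.
(451 - 0) mod 6 = 1, so t[451] = t[1] = 31.

31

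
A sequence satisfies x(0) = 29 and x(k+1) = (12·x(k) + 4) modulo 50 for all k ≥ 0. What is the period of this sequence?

20

We have x(0) = 29,  x(1) = 2,  x(2) = 28,  x(3) = 40,  x(4) = 34,  x(5) = 12,  x(6) = 48,  x(7) = 30,  x(8) = 14,  x(9) = 22,  x(10) = 18,  x(11) = 20,  x(12) = 44,  x(13) = 32,  x(14) = 38,  x(15) = 10,  x(16) = 24,  x(17) = 42,  x(18) = 8,  x(19) = 0,  x(20) = 4,  x(21) = 2.
Since x(21) = x(1) = 2, the sequence is eventually periodic: after a pre-period of length 1 it cycles with period 20.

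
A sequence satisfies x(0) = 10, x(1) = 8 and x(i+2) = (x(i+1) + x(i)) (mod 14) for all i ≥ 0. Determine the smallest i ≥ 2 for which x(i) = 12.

Listing terms: x(0) = 10; x(1) = 8; x(2) = 4; x(3) = 12; x(4) = 2; x(5) = 0; x(6) = 2; x(7) = 2; x(8) = 4; x(9) = 6; x(10) = 10; x(11) = 2; x(12) = 12; x(13) = 0; x(14) = 12; x(15) = 12; x(16) = 10; x(17) = 8.
The sequence repeats with period 16.
The value 12 first appears (with i ≥ 2) at x(3).

3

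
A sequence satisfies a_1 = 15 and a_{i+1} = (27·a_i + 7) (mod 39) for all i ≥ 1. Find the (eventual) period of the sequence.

Computing terms: a_1 = 15; a_2 = 22; a_3 = 16; a_4 = 10; a_5 = 4; a_6 = 37; a_7 = 31; a_8 = 25; a_9 = 19; a_{10} = 13; a_{11} = 7; a_{12} = 1; a_{13} = 34; a_{14} = 28; a_{15} = 22.
Since a_{15} = a_2 = 22, the sequence is eventually periodic: after a pre-period of length 1 it cycles with period 13.

13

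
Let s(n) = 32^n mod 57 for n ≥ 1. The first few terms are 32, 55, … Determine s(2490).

Listing terms: s(1) = 32, s(2) = 55, s(3) = 50, s(4) = 4, s(5) = 14, s(6) = 49, s(7) = 29, s(8) = 16, s(9) = 56, s(10) = 25, s(11) = 2, s(12) = 7, s(13) = 53, s(14) = 43, s(15) = 8, s(16) = 28, s(17) = 41, s(18) = 1, s(19) = 32.
The sequence repeats with period 18.
So s(2490) = s(1 + ((2490-1) mod 18)) = s(6) = 49.

49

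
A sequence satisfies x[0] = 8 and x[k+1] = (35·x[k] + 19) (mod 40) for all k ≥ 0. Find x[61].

Computing terms: x[0] = 8,  x[1] = 19,  x[2] = 4,  x[3] = 39,  x[4] = 24,  x[5] = 19.
Since x[5] = x[1] = 19, the sequence is eventually periodic: after a pre-period of length 1 it cycles with period 4.
For k ≥ 1, x[k] depends only on (k - 1) mod 4. (61 - 1) mod 4 = 0, so x[61] = x[1] = 19.

19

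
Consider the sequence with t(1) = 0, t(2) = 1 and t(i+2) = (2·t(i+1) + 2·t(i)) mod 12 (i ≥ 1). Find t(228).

8

t(1) = 0,  t(2) = 1,  t(3) = 2,  t(4) = 6,  t(5) = 4,  t(6) = 8,  t(7) = 0,  t(8) = 4,  t(9) = 8.
Since (t(8), t(9)) = (t(5), t(6)) = (4, 8) (two consecutive terms determine the rest), the sequence is eventually periodic: after a pre-period of length 4 it cycles with period 3.
For i ≥ 5, t(i) depends only on (i - 5) mod 3. (228 - 5) mod 3 = 1, so t(228) = t(6) = 8.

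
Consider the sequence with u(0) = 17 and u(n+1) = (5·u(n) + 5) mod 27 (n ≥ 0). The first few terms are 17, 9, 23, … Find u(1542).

Computing terms: u(0) = 17; u(1) = 9; u(2) = 23; u(3) = 12; u(4) = 11; u(5) = 6; u(6) = 8; u(7) = 18; u(8) = 14; u(9) = 21; u(10) = 2; u(11) = 15; u(12) = 26; u(13) = 0; u(14) = 5; u(15) = 3; u(16) = 20; u(17) = 24; u(18) = 17.
Since u(18) = u(0) = 17, the sequence is periodic with period 18.
(1542 - 0) mod 18 = 12, so u(1542) = u(12) = 26.

26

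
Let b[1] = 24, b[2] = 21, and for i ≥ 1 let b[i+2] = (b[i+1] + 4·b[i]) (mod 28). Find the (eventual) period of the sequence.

b[1] = 24,  b[2] = 21,  b[3] = 5,  b[4] = 5,  b[5] = 25,  b[6] = 17,  b[7] = 5,  b[8] = 17,  b[9] = 9,  b[10] = 21,  b[11] = 1,  b[12] = 1,  b[13] = 5,  b[14] = 9,  b[15] = 1,  b[16] = 9,  b[17] = 13,  b[18] = 21,  b[19] = 17,  b[20] = 17,  b[21] = 1,  b[22] = 13,  b[23] = 17,  b[24] = 13,  b[25] = 25,  b[26] = 21,  b[27] = 9,  b[28] = 9,  b[29] = 17,  b[30] = 25,  b[31] = 9,  b[32] = 25,  b[33] = 5,  b[34] = 21,  b[35] = 13,  b[36] = 13,  b[37] = 9,  b[38] = 5,  b[39] = 13,  b[40] = 5,  b[41] = 1,  b[42] = 21,  b[43] = 25,  b[44] = 25,  b[45] = 13,  b[46] = 1,  b[47] = 25,  b[48] = 1,  b[49] = 17,  b[50] = 21,  b[51] = 5.
Since (b[50], b[51]) = (b[2], b[3]) = (21, 5) (two consecutive terms determine the rest), the sequence is eventually periodic: after a pre-period of length 1 it cycles with period 48.

48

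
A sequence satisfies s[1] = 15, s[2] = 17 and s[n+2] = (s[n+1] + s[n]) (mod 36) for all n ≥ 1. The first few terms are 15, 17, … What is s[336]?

2

Listing terms: s[1] = 15; s[2] = 17; s[3] = 32; s[4] = 13; s[5] = 9; s[6] = 22; s[7] = 31; s[8] = 17; s[9] = 12; s[10] = 29; s[11] = 5; s[12] = 34; s[13] = 3; s[14] = 1; s[15] = 4; s[16] = 5; s[17] = 9; s[18] = 14; s[19] = 23; s[20] = 1; s[21] = 24; s[22] = 25; s[23] = 13; s[24] = 2; s[25] = 15; s[26] = 17.
Since (s[25], s[26]) = (s[1], s[2]) = (15, 17) (two consecutive terms determine the rest), the sequence is periodic with period 24.
(336 - 1) mod 24 = 23, so s[336] = s[24] = 2.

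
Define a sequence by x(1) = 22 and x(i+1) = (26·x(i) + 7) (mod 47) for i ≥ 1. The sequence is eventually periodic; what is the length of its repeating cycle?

Computing terms: x(1) = 22; x(2) = 15; x(3) = 21; x(4) = 36; x(5) = 3; x(6) = 38; x(7) = 8; x(8) = 27; x(9) = 4; x(10) = 17; x(11) = 26; x(12) = 25; x(13) = 46; x(14) = 28; x(15) = 30; x(16) = 35; x(17) = 24; x(18) = 20; x(19) = 10; x(20) = 32; x(21) = 40; x(22) = 13; x(23) = 16; x(24) = 0; x(25) = 7; x(26) = 1; x(27) = 33; x(28) = 19; x(29) = 31; x(30) = 14; x(31) = 42; x(32) = 18; x(33) = 5; x(34) = 43; x(35) = 44; x(36) = 23; x(37) = 41; x(38) = 39; x(39) = 34; x(40) = 45; x(41) = 2; x(42) = 12; x(43) = 37; x(44) = 29; x(45) = 9; x(46) = 6; x(47) = 22.
Since x(47) = x(1) = 22, the sequence is periodic with period 46.

46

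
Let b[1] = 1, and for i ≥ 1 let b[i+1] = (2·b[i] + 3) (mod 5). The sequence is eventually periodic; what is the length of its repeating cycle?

4

We have b[1] = 1; b[2] = 0; b[3] = 3; b[4] = 4; b[5] = 1.
Since b[5] = b[1] = 1, the sequence is periodic with period 4.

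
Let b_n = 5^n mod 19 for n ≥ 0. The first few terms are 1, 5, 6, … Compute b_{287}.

4

We have b_0 = 1; b_1 = 5; b_2 = 6; b_3 = 11; b_4 = 17; b_5 = 9; b_6 = 7; b_7 = 16; b_8 = 4; b_9 = 1.
Since b_9 = b_0 = 1, the sequence is periodic with period 9.
(287 - 0) mod 9 = 8, so b_{287} = b_8 = 4.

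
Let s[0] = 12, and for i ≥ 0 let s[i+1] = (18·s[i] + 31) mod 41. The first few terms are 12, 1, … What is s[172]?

Listing terms: s[0] = 12; s[1] = 1; s[2] = 8; s[3] = 11; s[4] = 24; s[5] = 12.
Since s[5] = s[0] = 12, the sequence is periodic with period 5.
(172 - 0) mod 5 = 2, so s[172] = s[2] = 8.

8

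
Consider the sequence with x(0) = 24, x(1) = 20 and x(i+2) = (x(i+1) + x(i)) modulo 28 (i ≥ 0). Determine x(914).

We have x(0) = 24, x(1) = 20, x(2) = 16, x(3) = 8, x(4) = 24, x(5) = 4, x(6) = 0, x(7) = 4, x(8) = 4, x(9) = 8, x(10) = 12, x(11) = 20, x(12) = 4, x(13) = 24, x(14) = 0, x(15) = 24, x(16) = 24, x(17) = 20.
The sequence repeats with period 16.
So x(914) = x(0 + ((914-0) mod 16)) = x(2) = 16.

16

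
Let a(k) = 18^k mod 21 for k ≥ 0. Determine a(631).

Listing terms: a(0) = 1; a(1) = 18; a(2) = 9; a(3) = 15; a(4) = 18.
Since a(4) = a(1) = 18, the sequence is eventually periodic: after a pre-period of length 1 it cycles with period 3.
For k ≥ 1, a(k) depends only on (k - 1) mod 3. (631 - 1) mod 3 = 0, so a(631) = a(1) = 18.

18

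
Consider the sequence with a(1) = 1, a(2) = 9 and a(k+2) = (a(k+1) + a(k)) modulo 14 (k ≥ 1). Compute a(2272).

1

We have a(1) = 1; a(2) = 9; a(3) = 10; a(4) = 5; a(5) = 1; a(6) = 6; a(7) = 7; a(8) = 13; a(9) = 6; a(10) = 5; a(11) = 11; a(12) = 2; a(13) = 13; a(14) = 1; a(15) = 0; a(16) = 1; a(17) = 1; a(18) = 2; a(19) = 3; a(20) = 5; a(21) = 8; a(22) = 13; a(23) = 7; a(24) = 6; a(25) = 13; a(26) = 5; a(27) = 4; a(28) = 9; a(29) = 13; a(30) = 8; a(31) = 7; a(32) = 1; a(33) = 8; a(34) = 9; a(35) = 3; a(36) = 12; a(37) = 1; a(38) = 13; a(39) = 0; a(40) = 13; a(41) = 13; a(42) = 12; a(43) = 11; a(44) = 9; a(45) = 6; a(46) = 1; a(47) = 7; a(48) = 8; a(49) = 1; a(50) = 9.
Since (a(49), a(50)) = (a(1), a(2)) = (1, 9) (two consecutive terms determine the rest), the sequence is periodic with period 48.
(2272 - 1) mod 48 = 15, so a(2272) = a(16) = 1.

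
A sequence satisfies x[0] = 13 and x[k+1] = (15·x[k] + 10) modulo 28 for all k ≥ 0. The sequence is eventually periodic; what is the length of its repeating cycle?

Computing terms: x[0] = 13,  x[1] = 9,  x[2] = 5,  x[3] = 1,  x[4] = 25,  x[5] = 21,  x[6] = 17,  x[7] = 13.
The sequence repeats with period 7.

7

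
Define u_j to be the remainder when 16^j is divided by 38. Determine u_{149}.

4

We have u_0 = 1, u_1 = 16, u_2 = 28, u_3 = 30, u_4 = 24, u_5 = 4, u_6 = 26, u_7 = 36, u_8 = 6, u_9 = 20, u_{10} = 16.
Since u_{10} = u_1 = 16, the sequence is eventually periodic: after a pre-period of length 1 it cycles with period 9.
For j ≥ 1, u_j depends only on (j - 1) mod 9. (149 - 1) mod 9 = 4, so u_{149} = u_5 = 4.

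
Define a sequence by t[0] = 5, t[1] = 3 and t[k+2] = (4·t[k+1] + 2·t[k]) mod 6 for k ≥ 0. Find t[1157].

We have t[0] = 5; t[1] = 3; t[2] = 4; t[3] = 4; t[4] = 0; t[5] = 2; t[6] = 2; t[7] = 0; t[8] = 4; t[9] = 4.
Since (t[8], t[9]) = (t[2], t[3]) = (4, 4) (two consecutive terms determine the rest), the sequence is eventually periodic: after a pre-period of length 2 it cycles with period 6.
For k ≥ 2, t[k] depends only on (k - 2) mod 6. (1157 - 2) mod 6 = 3, so t[1157] = t[5] = 2.

2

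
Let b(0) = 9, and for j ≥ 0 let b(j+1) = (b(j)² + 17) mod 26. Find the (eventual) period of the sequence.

b(0) = 9,  b(1) = 20,  b(2) = 1,  b(3) = 18,  b(4) = 3,  b(5) = 0,  b(6) = 17,  b(7) = 20.
Since b(7) = b(1) = 20, the sequence is eventually periodic: after a pre-period of length 1 it cycles with period 6.

6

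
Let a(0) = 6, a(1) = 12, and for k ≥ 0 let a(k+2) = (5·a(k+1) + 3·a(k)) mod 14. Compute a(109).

Computing terms: a(0) = 6,  a(1) = 12,  a(2) = 8,  a(3) = 6,  a(4) = 12.
The sequence repeats with period 3.
So a(109) = a(0 + ((109-0) mod 3)) = a(1) = 12.

12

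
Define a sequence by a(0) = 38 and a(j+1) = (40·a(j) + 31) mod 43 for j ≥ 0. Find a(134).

a(0) = 38, a(1) = 3, a(2) = 22, a(3) = 8, a(4) = 7, a(5) = 10, a(6) = 1, a(7) = 28, a(8) = 33, a(9) = 18, a(10) = 20, a(11) = 14, a(12) = 32, a(13) = 21, a(14) = 11, a(15) = 41, a(16) = 37, a(17) = 6, a(18) = 13, a(19) = 35, a(20) = 12, a(21) = 38.
Since a(21) = a(0) = 38, the sequence is periodic with period 21.
So a(134) = a(0 + ((134-0) mod 21)) = a(8) = 33.

33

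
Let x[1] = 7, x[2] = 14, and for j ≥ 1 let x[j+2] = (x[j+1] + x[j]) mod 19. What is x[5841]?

Computing terms: x[1] = 7, x[2] = 14, x[3] = 2, x[4] = 16, x[5] = 18, x[6] = 15, x[7] = 14, x[8] = 10, x[9] = 5, x[10] = 15, x[11] = 1, x[12] = 16, x[13] = 17, x[14] = 14, x[15] = 12, x[16] = 7, x[17] = 0, x[18] = 7, x[19] = 7, x[20] = 14.
Since (x[19], x[20]) = (x[1], x[2]) = (7, 14) (two consecutive terms determine the rest), the sequence is periodic with period 18.
(5841 - 1) mod 18 = 8, so x[5841] = x[9] = 5.

5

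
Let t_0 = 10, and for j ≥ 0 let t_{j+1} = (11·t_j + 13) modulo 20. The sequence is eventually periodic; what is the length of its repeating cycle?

10

Listing terms: t_0 = 10; t_1 = 3; t_2 = 6; t_3 = 19; t_4 = 2; t_5 = 15; t_6 = 18; t_7 = 11; t_8 = 14; t_9 = 7; t_{10} = 10.
The sequence repeats with period 10.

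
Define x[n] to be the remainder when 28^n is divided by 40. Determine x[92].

16

Computing terms: x[0] = 1, x[1] = 28, x[2] = 24, x[3] = 32, x[4] = 16, x[5] = 8, x[6] = 24.
Since x[6] = x[2] = 24, the sequence is eventually periodic: after a pre-period of length 2 it cycles with period 4.
For n ≥ 2, x[n] depends only on (n - 2) mod 4. (92 - 2) mod 4 = 2, so x[92] = x[4] = 16.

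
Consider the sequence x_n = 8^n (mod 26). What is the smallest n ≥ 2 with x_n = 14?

Listing terms: x_1 = 8,  x_2 = 12,  x_3 = 18,  x_4 = 14,  x_5 = 8.
The sequence repeats with period 4.
The value 14 first appears (with n ≥ 2) at x_4.

4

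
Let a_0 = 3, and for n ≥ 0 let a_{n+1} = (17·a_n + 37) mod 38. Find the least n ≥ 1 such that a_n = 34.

We have a_0 = 3; a_1 = 12; a_2 = 13; a_3 = 30; a_4 = 15; a_5 = 26; a_6 = 23; a_7 = 10; a_8 = 17; a_9 = 22; a_{10} = 31; a_{11} = 32; a_{12} = 11; a_{13} = 34; a_{14} = 7; a_{15} = 4; a_{16} = 29; a_{17} = 36; a_{18} = 3.
Since a_{18} = a_0 = 3, the sequence is periodic with period 18.
The value 34 first appears (with n ≥ 1) at a_{13}.

13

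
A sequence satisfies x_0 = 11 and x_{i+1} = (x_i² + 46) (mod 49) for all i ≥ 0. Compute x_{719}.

22

We have x_0 = 11,  x_1 = 20,  x_2 = 5,  x_3 = 22,  x_4 = 40,  x_5 = 29,  x_6 = 5.
Since x_6 = x_2 = 5, the sequence is eventually periodic: after a pre-period of length 2 it cycles with period 4.
For i ≥ 2, x_i depends only on (i - 2) mod 4. (719 - 2) mod 4 = 1, so x_{719} = x_3 = 22.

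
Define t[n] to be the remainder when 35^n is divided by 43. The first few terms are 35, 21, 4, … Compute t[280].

t[1] = 35,  t[2] = 21,  t[3] = 4,  t[4] = 11,  t[5] = 41,  t[6] = 16,  t[7] = 1,  t[8] = 35.
The sequence repeats with period 7.
(280 - 1) mod 7 = 6, so t[280] = t[7] = 1.

1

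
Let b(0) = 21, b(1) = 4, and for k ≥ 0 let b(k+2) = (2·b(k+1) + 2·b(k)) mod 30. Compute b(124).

We have b(0) = 21; b(1) = 4; b(2) = 20; b(3) = 18; b(4) = 16; b(5) = 8; b(6) = 18; b(7) = 22; b(8) = 20; b(9) = 24; b(10) = 28; b(11) = 14; b(12) = 24; b(13) = 16; b(14) = 20; b(15) = 12; b(16) = 4; b(17) = 2; b(18) = 12; b(19) = 28; b(20) = 20; b(21) = 6; b(22) = 22; b(23) = 26; b(24) = 6; b(25) = 4; b(26) = 20.
Since (b(25), b(26)) = (b(1), b(2)) = (4, 20) (two consecutive terms determine the rest), the sequence is eventually periodic: after a pre-period of length 1 it cycles with period 24.
For k ≥ 1, b(k) depends only on (k - 1) mod 24. (124 - 1) mod 24 = 3, so b(124) = b(4) = 16.

16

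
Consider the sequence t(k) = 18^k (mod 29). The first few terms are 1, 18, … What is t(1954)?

13

Computing terms: t(0) = 1, t(1) = 18, t(2) = 5, t(3) = 3, t(4) = 25, t(5) = 15, t(6) = 9, t(7) = 17, t(8) = 16, t(9) = 27, t(10) = 22, t(11) = 19, t(12) = 23, t(13) = 8, t(14) = 28, t(15) = 11, t(16) = 24, t(17) = 26, t(18) = 4, t(19) = 14, t(20) = 20, t(21) = 12, t(22) = 13, t(23) = 2, t(24) = 7, t(25) = 10, t(26) = 6, t(27) = 21, t(28) = 1.
The sequence repeats with period 28.
(1954 - 0) mod 28 = 22, so t(1954) = t(22) = 13.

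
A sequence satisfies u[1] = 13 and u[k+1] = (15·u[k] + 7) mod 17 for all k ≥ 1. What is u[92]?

We have u[1] = 13; u[2] = 15; u[3] = 11; u[4] = 2; u[5] = 3; u[6] = 1; u[7] = 5; u[8] = 14; u[9] = 13.
Since u[9] = u[1] = 13, the sequence is periodic with period 8.
So u[92] = u[1 + ((92-1) mod 8)] = u[4] = 2.

2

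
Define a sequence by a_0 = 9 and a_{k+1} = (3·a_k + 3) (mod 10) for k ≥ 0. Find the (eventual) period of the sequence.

4

Computing terms: a_0 = 9, a_1 = 0, a_2 = 3, a_3 = 2, a_4 = 9.
Since a_4 = a_0 = 9, the sequence is periodic with period 4.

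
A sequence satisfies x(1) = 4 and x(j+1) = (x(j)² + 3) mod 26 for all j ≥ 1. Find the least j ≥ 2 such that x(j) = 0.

Computing terms: x(1) = 4,  x(2) = 19,  x(3) = 0,  x(4) = 3,  x(5) = 12,  x(6) = 17,  x(7) = 6,  x(8) = 13,  x(9) = 16,  x(10) = 25,  x(11) = 4.
The sequence repeats with period 10.
The value 0 first appears (with j ≥ 2) at x(3).

3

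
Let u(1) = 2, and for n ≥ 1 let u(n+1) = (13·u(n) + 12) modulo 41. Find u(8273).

Listing terms: u(1) = 2; u(2) = 38; u(3) = 14; u(4) = 30; u(5) = 33; u(6) = 31; u(7) = 5; u(8) = 36; u(9) = 29; u(10) = 20; u(11) = 26; u(12) = 22; u(13) = 11; u(14) = 32; u(15) = 18; u(16) = 0; u(17) = 12; u(18) = 4; u(19) = 23; u(20) = 24; u(21) = 37; u(22) = 1; u(23) = 25; u(24) = 9; u(25) = 6; u(26) = 8; u(27) = 34; u(28) = 3; u(29) = 10; u(30) = 19; u(31) = 13; u(32) = 17; u(33) = 28; u(34) = 7; u(35) = 21; u(36) = 39; u(37) = 27; u(38) = 35; u(39) = 16; u(40) = 15; u(41) = 2.
The sequence repeats with period 40.
(8273 - 1) mod 40 = 32, so u(8273) = u(33) = 28.

28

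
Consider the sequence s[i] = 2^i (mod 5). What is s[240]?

Listing terms: s[1] = 2,  s[2] = 4,  s[3] = 3,  s[4] = 1,  s[5] = 2.
Since s[5] = s[1] = 2, the sequence is periodic with period 4.
So s[240] = s[1 + ((240-1) mod 4)] = s[4] = 1.

1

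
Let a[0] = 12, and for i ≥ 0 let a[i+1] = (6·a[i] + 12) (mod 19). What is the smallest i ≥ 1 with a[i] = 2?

a[0] = 12; a[1] = 8; a[2] = 3; a[3] = 11; a[4] = 2; a[5] = 5; a[6] = 4; a[7] = 17; a[8] = 0; a[9] = 12.
Since a[9] = a[0] = 12, the sequence is periodic with period 9.
The value 2 first appears (with i ≥ 1) at a[4].

4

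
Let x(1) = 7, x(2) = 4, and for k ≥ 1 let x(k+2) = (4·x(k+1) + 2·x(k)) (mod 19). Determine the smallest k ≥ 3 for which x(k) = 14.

4

Computing terms: x(1) = 7, x(2) = 4, x(3) = 11, x(4) = 14, x(5) = 2, x(6) = 17, x(7) = 15, x(8) = 18, x(9) = 7, x(10) = 7, x(11) = 4.
The sequence repeats with period 9.
The value 14 first appears (with k ≥ 3) at x(4).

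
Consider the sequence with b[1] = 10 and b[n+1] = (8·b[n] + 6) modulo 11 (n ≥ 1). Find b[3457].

5

b[1] = 10,  b[2] = 9,  b[3] = 1,  b[4] = 3,  b[5] = 8,  b[6] = 4,  b[7] = 5,  b[8] = 2,  b[9] = 0,  b[10] = 6,  b[11] = 10.
Since b[11] = b[1] = 10, the sequence is periodic with period 10.
(3457 - 1) mod 10 = 6, so b[3457] = b[7] = 5.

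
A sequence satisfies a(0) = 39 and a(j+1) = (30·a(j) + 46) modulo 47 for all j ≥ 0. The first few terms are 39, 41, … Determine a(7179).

a(0) = 39; a(1) = 41; a(2) = 7; a(3) = 21; a(4) = 18; a(5) = 22; a(6) = 1; a(7) = 29; a(8) = 23; a(9) = 31; a(10) = 36; a(11) = 45; a(12) = 33; a(13) = 2; a(14) = 12; a(15) = 30; a(16) = 6; a(17) = 38; a(18) = 11; a(19) = 0; a(20) = 46; a(21) = 16; a(22) = 9; a(23) = 34; a(24) = 32; a(25) = 19; a(26) = 5; a(27) = 8; a(28) = 4; a(29) = 25; a(30) = 44; a(31) = 3; a(32) = 42; a(33) = 37; a(34) = 28; a(35) = 40; a(36) = 24; a(37) = 14; a(38) = 43; a(39) = 20; a(40) = 35; a(41) = 15; a(42) = 26; a(43) = 27; a(44) = 10; a(45) = 17; a(46) = 39.
The sequence repeats with period 46.
(7179 - 0) mod 46 = 3, so a(7179) = a(3) = 21.

21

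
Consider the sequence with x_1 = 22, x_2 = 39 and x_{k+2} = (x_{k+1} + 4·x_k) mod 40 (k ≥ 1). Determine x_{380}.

19

Computing terms: x_1 = 22,  x_2 = 39,  x_3 = 7,  x_4 = 3,  x_5 = 31,  x_6 = 3,  x_7 = 7,  x_8 = 19,  x_9 = 7,  x_{10} = 3.
Since (x_9, x_{10}) = (x_3, x_4) = (7, 3) (two consecutive terms determine the rest), the sequence is eventually periodic: after a pre-period of length 2 it cycles with period 6.
For k ≥ 3, x_k depends only on (k - 3) mod 6. (380 - 3) mod 6 = 5, so x_{380} = x_8 = 19.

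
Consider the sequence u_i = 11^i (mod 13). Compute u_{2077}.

11

Computing terms: u_0 = 1, u_1 = 11, u_2 = 4, u_3 = 5, u_4 = 3, u_5 = 7, u_6 = 12, u_7 = 2, u_8 = 9, u_9 = 8, u_{10} = 10, u_{11} = 6, u_{12} = 1.
Since u_{12} = u_0 = 1, the sequence is periodic with period 12.
So u_{2077} = u_{0 + ((2077-0) mod 12)} = u_1 = 11.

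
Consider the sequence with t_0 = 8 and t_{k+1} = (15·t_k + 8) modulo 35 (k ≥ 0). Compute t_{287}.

Computing terms: t_0 = 8,  t_1 = 23,  t_2 = 3,  t_3 = 18,  t_4 = 33,  t_5 = 13,  t_6 = 28,  t_7 = 8.
The sequence repeats with period 7.
So t_{287} = t_{0 + ((287-0) mod 7)} = t_0 = 8.

8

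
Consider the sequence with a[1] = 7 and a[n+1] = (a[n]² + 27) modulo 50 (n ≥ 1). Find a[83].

Computing terms: a[1] = 7, a[2] = 26, a[3] = 3, a[4] = 36, a[5] = 23, a[6] = 6, a[7] = 13, a[8] = 46, a[9] = 43, a[10] = 26.
Since a[10] = a[2] = 26, the sequence is eventually periodic: after a pre-period of length 1 it cycles with period 8.
For n ≥ 2, a[n] depends only on (n - 2) mod 8. (83 - 2) mod 8 = 1, so a[83] = a[3] = 3.

3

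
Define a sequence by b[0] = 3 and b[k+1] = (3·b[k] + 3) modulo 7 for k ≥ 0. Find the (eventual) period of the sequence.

b[0] = 3; b[1] = 5; b[2] = 4; b[3] = 1; b[4] = 6; b[5] = 0; b[6] = 3.
The sequence repeats with period 6.

6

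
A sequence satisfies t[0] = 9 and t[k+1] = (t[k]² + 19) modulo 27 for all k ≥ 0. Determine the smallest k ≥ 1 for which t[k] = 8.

4

We have t[0] = 9,  t[1] = 19,  t[2] = 2,  t[3] = 23,  t[4] = 8,  t[5] = 2.
Since t[5] = t[2] = 2, the sequence is eventually periodic: after a pre-period of length 2 it cycles with period 3.
The value 8 first appears (with k ≥ 1) at t[4].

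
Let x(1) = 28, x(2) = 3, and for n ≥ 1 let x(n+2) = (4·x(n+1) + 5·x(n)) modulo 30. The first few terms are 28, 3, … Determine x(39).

2

Listing terms: x(1) = 28, x(2) = 3, x(3) = 2, x(4) = 23, x(5) = 12, x(6) = 13, x(7) = 22, x(8) = 3, x(9) = 2.
Since (x(8), x(9)) = (x(2), x(3)) = (3, 2) (two consecutive terms determine the rest), the sequence is eventually periodic: after a pre-period of length 1 it cycles with period 6.
For n ≥ 2, x(n) depends only on (n - 2) mod 6. (39 - 2) mod 6 = 1, so x(39) = x(3) = 2.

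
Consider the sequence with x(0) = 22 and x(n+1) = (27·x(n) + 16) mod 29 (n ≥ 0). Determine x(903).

18

Computing terms: x(0) = 22,  x(1) = 1,  x(2) = 14,  x(3) = 17,  x(4) = 11,  x(5) = 23,  x(6) = 28,  x(7) = 18,  x(8) = 9,  x(9) = 27,  x(10) = 20,  x(11) = 5,  x(12) = 6,  x(13) = 4,  x(14) = 8,  x(15) = 0,  x(16) = 16,  x(17) = 13,  x(18) = 19,  x(19) = 7,  x(20) = 2,  x(21) = 12,  x(22) = 21,  x(23) = 3,  x(24) = 10,  x(25) = 25,  x(26) = 24,  x(27) = 26,  x(28) = 22.
The sequence repeats with period 28.
So x(903) = x(0 + ((903-0) mod 28)) = x(7) = 18.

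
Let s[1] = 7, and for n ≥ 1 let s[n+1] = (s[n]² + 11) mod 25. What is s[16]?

7

Computing terms: s[1] = 7,  s[2] = 10,  s[3] = 11,  s[4] = 7.
Since s[4] = s[1] = 7, the sequence is periodic with period 3.
(16 - 1) mod 3 = 0, so s[16] = s[1] = 7.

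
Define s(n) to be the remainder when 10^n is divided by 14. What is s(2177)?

Listing terms: s(1) = 10; s(2) = 2; s(3) = 6; s(4) = 4; s(5) = 12; s(6) = 8; s(7) = 10.
The sequence repeats with period 6.
(2177 - 1) mod 6 = 4, so s(2177) = s(5) = 12.

12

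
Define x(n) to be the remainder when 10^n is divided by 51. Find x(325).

x(0) = 1; x(1) = 10; x(2) = 49; x(3) = 31; x(4) = 4; x(5) = 40; x(6) = 43; x(7) = 22; x(8) = 16; x(9) = 7; x(10) = 19; x(11) = 37; x(12) = 13; x(13) = 28; x(14) = 25; x(15) = 46; x(16) = 1.
The sequence repeats with period 16.
(325 - 0) mod 16 = 5, so x(325) = x(5) = 40.

40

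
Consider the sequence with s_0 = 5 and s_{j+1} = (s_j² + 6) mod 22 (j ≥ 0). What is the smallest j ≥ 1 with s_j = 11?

We have s_0 = 5, s_1 = 9, s_2 = 21, s_3 = 7, s_4 = 11, s_5 = 17, s_6 = 9.
Since s_6 = s_1 = 9, the sequence is eventually periodic: after a pre-period of length 1 it cycles with period 5.
The value 11 first appears (with j ≥ 1) at s_4.

4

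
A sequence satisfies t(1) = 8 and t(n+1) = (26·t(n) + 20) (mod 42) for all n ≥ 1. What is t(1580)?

We have t(1) = 8,  t(2) = 18,  t(3) = 26,  t(4) = 24,  t(5) = 14,  t(6) = 6,  t(7) = 8.
The sequence repeats with period 6.
So t(1580) = t(1 + ((1580-1) mod 6)) = t(2) = 18.

18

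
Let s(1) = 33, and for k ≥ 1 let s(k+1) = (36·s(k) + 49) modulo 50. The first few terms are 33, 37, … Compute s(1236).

Computing terms: s(1) = 33, s(2) = 37, s(3) = 31, s(4) = 15, s(5) = 39, s(6) = 3, s(7) = 7, s(8) = 1, s(9) = 35, s(10) = 9, s(11) = 23, s(12) = 27, s(13) = 21, s(14) = 5, s(15) = 29, s(16) = 43, s(17) = 47, s(18) = 41, s(19) = 25, s(20) = 49, s(21) = 13, s(22) = 17, s(23) = 11, s(24) = 45, s(25) = 19, s(26) = 33.
Since s(26) = s(1) = 33, the sequence is periodic with period 25.
So s(1236) = s(1 + ((1236-1) mod 25)) = s(11) = 23.

23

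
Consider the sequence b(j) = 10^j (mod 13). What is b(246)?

1

Listing terms: b(0) = 1,  b(1) = 10,  b(2) = 9,  b(3) = 12,  b(4) = 3,  b(5) = 4,  b(6) = 1.
The sequence repeats with period 6.
(246 - 0) mod 6 = 0, so b(246) = b(0) = 1.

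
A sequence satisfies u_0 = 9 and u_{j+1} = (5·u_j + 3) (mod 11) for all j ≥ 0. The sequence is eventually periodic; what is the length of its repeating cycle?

Computing terms: u_0 = 9,  u_1 = 4,  u_2 = 1,  u_3 = 8,  u_4 = 10,  u_5 = 9.
The sequence repeats with period 5.

5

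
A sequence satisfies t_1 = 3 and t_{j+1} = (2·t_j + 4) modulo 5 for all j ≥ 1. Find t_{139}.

Computing terms: t_1 = 3,  t_2 = 0,  t_3 = 4,  t_4 = 2,  t_5 = 3.
The sequence repeats with period 4.
(139 - 1) mod 4 = 2, so t_{139} = t_3 = 4.

4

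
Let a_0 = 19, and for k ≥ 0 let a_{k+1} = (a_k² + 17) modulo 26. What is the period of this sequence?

Computing terms: a_0 = 19; a_1 = 14; a_2 = 5; a_3 = 16; a_4 = 13; a_5 = 4; a_6 = 7; a_7 = 14.
Since a_7 = a_1 = 14, the sequence is eventually periodic: after a pre-period of length 1 it cycles with period 6.

6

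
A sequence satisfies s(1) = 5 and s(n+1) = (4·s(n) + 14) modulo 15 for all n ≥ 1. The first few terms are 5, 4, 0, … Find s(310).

14

Listing terms: s(1) = 5,  s(2) = 4,  s(3) = 0,  s(4) = 14,  s(5) = 10,  s(6) = 9,  s(7) = 5.
Since s(7) = s(1) = 5, the sequence is periodic with period 6.
(310 - 1) mod 6 = 3, so s(310) = s(4) = 14.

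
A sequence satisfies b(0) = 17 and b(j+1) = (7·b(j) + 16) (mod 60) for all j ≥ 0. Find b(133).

15

Listing terms: b(0) = 17, b(1) = 15, b(2) = 1, b(3) = 23, b(4) = 57, b(5) = 55, b(6) = 41, b(7) = 3, b(8) = 37, b(9) = 35, b(10) = 21, b(11) = 43, b(12) = 17.
Since b(12) = b(0) = 17, the sequence is periodic with period 12.
So b(133) = b(0 + ((133-0) mod 12)) = b(1) = 15.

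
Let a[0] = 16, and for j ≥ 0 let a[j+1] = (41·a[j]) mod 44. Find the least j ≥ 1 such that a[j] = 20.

Computing terms: a[0] = 16; a[1] = 40; a[2] = 12; a[3] = 8; a[4] = 20; a[5] = 28; a[6] = 4; a[7] = 32; a[8] = 36; a[9] = 24; a[10] = 16.
The sequence repeats with period 10.
The value 20 first appears (with j ≥ 1) at a[4].

4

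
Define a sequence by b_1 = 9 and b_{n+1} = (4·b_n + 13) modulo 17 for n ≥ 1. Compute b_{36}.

b_1 = 9, b_2 = 15, b_3 = 5, b_4 = 16, b_5 = 9.
The sequence repeats with period 4.
(36 - 1) mod 4 = 3, so b_{36} = b_4 = 16.

16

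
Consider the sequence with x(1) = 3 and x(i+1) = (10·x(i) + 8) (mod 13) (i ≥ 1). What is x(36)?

x(1) = 3; x(2) = 12; x(3) = 11; x(4) = 1; x(5) = 5; x(6) = 6; x(7) = 3.
Since x(7) = x(1) = 3, the sequence is periodic with period 6.
(36 - 1) mod 6 = 5, so x(36) = x(6) = 6.

6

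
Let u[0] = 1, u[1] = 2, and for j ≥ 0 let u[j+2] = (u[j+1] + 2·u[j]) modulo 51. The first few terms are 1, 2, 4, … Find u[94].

13

Listing terms: u[0] = 1, u[1] = 2, u[2] = 4, u[3] = 8, u[4] = 16, u[5] = 32, u[6] = 13, u[7] = 26, u[8] = 1, u[9] = 2.
Since (u[8], u[9]) = (u[0], u[1]) = (1, 2) (two consecutive terms determine the rest), the sequence is periodic with period 8.
(94 - 0) mod 8 = 6, so u[94] = u[6] = 13.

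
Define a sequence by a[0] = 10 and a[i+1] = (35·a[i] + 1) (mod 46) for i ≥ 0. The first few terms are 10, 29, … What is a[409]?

We have a[0] = 10,  a[1] = 29,  a[2] = 4,  a[3] = 3,  a[4] = 14,  a[5] = 31,  a[6] = 28,  a[7] = 15,  a[8] = 20,  a[9] = 11,  a[10] = 18,  a[11] = 33,  a[12] = 6,  a[13] = 27,  a[14] = 26,  a[15] = 37,  a[16] = 8,  a[17] = 5,  a[18] = 38,  a[19] = 43,  a[20] = 34,  a[21] = 41,  a[22] = 10.
Since a[22] = a[0] = 10, the sequence is periodic with period 22.
So a[409] = a[0 + ((409-0) mod 22)] = a[13] = 27.

27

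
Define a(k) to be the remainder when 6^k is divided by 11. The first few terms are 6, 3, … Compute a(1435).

Computing terms: a(1) = 6, a(2) = 3, a(3) = 7, a(4) = 9, a(5) = 10, a(6) = 5, a(7) = 8, a(8) = 4, a(9) = 2, a(10) = 1, a(11) = 6.
The sequence repeats with period 10.
So a(1435) = a(1 + ((1435-1) mod 10)) = a(5) = 10.

10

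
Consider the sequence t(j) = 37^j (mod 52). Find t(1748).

Computing terms: t(0) = 1,  t(1) = 37,  t(2) = 17,  t(3) = 5,  t(4) = 29,  t(5) = 33,  t(6) = 25,  t(7) = 41,  t(8) = 9,  t(9) = 21,  t(10) = 49,  t(11) = 45,  t(12) = 1.
The sequence repeats with period 12.
(1748 - 0) mod 12 = 8, so t(1748) = t(8) = 9.

9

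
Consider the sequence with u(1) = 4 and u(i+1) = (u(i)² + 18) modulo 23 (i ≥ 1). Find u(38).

11

u(1) = 4, u(2) = 11, u(3) = 1, u(4) = 19, u(5) = 11.
Since u(5) = u(2) = 11, the sequence is eventually periodic: after a pre-period of length 1 it cycles with period 3.
For i ≥ 2, u(i) depends only on (i - 2) mod 3. (38 - 2) mod 3 = 0, so u(38) = u(2) = 11.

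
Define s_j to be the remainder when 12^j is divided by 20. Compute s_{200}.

Computing terms: s_1 = 12; s_2 = 4; s_3 = 8; s_4 = 16; s_5 = 12.
Since s_5 = s_1 = 12, the sequence is periodic with period 4.
(200 - 1) mod 4 = 3, so s_{200} = s_4 = 16.

16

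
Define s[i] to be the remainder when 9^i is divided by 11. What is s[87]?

4

s[0] = 1, s[1] = 9, s[2] = 4, s[3] = 3, s[4] = 5, s[5] = 1.
The sequence repeats with period 5.
(87 - 0) mod 5 = 2, so s[87] = s[2] = 4.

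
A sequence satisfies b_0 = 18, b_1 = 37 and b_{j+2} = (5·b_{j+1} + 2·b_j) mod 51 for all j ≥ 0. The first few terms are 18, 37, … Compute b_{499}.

40

b_0 = 18, b_1 = 37, b_2 = 17, b_3 = 6, b_4 = 13, b_5 = 26, b_6 = 3, b_7 = 16, b_8 = 35, b_9 = 3, b_{10} = 34, b_{11} = 23, b_{12} = 30, b_{13} = 43, b_{14} = 20, b_{15} = 33, b_{16} = 1, b_{17} = 20, b_{18} = 0, b_{19} = 40, b_{20} = 47, b_{21} = 9, b_{22} = 37, b_{23} = 50, b_{24} = 18, b_{25} = 37.
Since (b_{24}, b_{25}) = (b_0, b_1) = (18, 37) (two consecutive terms determine the rest), the sequence is periodic with period 24.
So b_{499} = b_{0 + ((499-0) mod 24)} = b_{19} = 40.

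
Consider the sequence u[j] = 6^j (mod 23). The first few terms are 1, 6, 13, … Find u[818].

8

Listing terms: u[0] = 1; u[1] = 6; u[2] = 13; u[3] = 9; u[4] = 8; u[5] = 2; u[6] = 12; u[7] = 3; u[8] = 18; u[9] = 16; u[10] = 4; u[11] = 1.
Since u[11] = u[0] = 1, the sequence is periodic with period 11.
(818 - 0) mod 11 = 4, so u[818] = u[4] = 8.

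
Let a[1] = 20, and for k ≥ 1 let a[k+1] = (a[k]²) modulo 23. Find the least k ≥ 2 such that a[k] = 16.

We have a[1] = 20, a[2] = 9, a[3] = 12, a[4] = 6, a[5] = 13, a[6] = 8, a[7] = 18, a[8] = 2, a[9] = 4, a[10] = 16, a[11] = 3, a[12] = 9.
Since a[12] = a[2] = 9, the sequence is eventually periodic: after a pre-period of length 1 it cycles with period 10.
The value 16 first appears (with k ≥ 2) at a[10].

10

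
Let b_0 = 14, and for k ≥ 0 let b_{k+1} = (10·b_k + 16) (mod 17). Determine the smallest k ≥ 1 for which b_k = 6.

Listing terms: b_0 = 14, b_1 = 3, b_2 = 12, b_3 = 0, b_4 = 16, b_5 = 6, b_6 = 8, b_7 = 11, b_8 = 7, b_9 = 1, b_{10} = 9, b_{11} = 4, b_{12} = 5, b_{13} = 15, b_{14} = 13, b_{15} = 10, b_{16} = 14.
The sequence repeats with period 16.
The value 6 first appears (with k ≥ 1) at b_5.

5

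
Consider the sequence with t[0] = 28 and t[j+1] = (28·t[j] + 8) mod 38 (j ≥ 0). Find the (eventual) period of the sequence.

9

Computing terms: t[0] = 28; t[1] = 32; t[2] = 30; t[3] = 12; t[4] = 2; t[5] = 26; t[6] = 14; t[7] = 20; t[8] = 36; t[9] = 28.
The sequence repeats with period 9.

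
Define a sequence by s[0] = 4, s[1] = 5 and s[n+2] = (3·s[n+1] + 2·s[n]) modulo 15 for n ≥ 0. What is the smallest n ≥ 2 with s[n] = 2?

5

s[0] = 4; s[1] = 5; s[2] = 8; s[3] = 4; s[4] = 13; s[5] = 2; s[6] = 2; s[7] = 10; s[8] = 4; s[9] = 2; s[10] = 14; s[11] = 1; s[12] = 1; s[13] = 5; s[14] = 2; s[15] = 1; s[16] = 7; s[17] = 8; s[18] = 8; s[19] = 10; s[20] = 1; s[21] = 8; s[22] = 11; s[23] = 4; s[24] = 4; s[25] = 5.
Since (s[24], s[25]) = (s[0], s[1]) = (4, 5) (two consecutive terms determine the rest), the sequence is periodic with period 24.
The value 2 first appears (with n ≥ 2) at s[5].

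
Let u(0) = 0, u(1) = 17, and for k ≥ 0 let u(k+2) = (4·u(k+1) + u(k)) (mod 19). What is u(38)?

Computing terms: u(0) = 0; u(1) = 17; u(2) = 11; u(3) = 4; u(4) = 8; u(5) = 17; u(6) = 0; u(7) = 17.
Since (u(6), u(7)) = (u(0), u(1)) = (0, 17) (two consecutive terms determine the rest), the sequence is periodic with period 6.
So u(38) = u(0 + ((38-0) mod 6)) = u(2) = 11.

11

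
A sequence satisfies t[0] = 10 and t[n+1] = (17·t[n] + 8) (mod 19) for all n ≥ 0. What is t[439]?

14

We have t[0] = 10, t[1] = 7, t[2] = 13, t[3] = 1, t[4] = 6, t[5] = 15, t[6] = 16, t[7] = 14, t[8] = 18, t[9] = 10.
The sequence repeats with period 9.
(439 - 0) mod 9 = 7, so t[439] = t[7] = 14.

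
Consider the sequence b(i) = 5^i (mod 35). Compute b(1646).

Computing terms: b(0) = 1; b(1) = 5; b(2) = 25; b(3) = 20; b(4) = 30; b(5) = 10; b(6) = 15; b(7) = 5.
Since b(7) = b(1) = 5, the sequence is eventually periodic: after a pre-period of length 1 it cycles with period 6.
For i ≥ 1, b(i) depends only on (i - 1) mod 6. (1646 - 1) mod 6 = 1, so b(1646) = b(2) = 25.

25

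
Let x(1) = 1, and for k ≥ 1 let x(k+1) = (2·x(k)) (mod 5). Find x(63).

Computing terms: x(1) = 1,  x(2) = 2,  x(3) = 4,  x(4) = 3,  x(5) = 1.
Since x(5) = x(1) = 1, the sequence is periodic with period 4.
(63 - 1) mod 4 = 2, so x(63) = x(3) = 4.

4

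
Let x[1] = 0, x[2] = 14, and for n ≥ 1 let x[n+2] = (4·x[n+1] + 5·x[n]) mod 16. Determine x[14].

x[1] = 0; x[2] = 14; x[3] = 8; x[4] = 6; x[5] = 0; x[6] = 14.
The sequence repeats with period 4.
So x[14] = x[1 + ((14-1) mod 4)] = x[2] = 14.

14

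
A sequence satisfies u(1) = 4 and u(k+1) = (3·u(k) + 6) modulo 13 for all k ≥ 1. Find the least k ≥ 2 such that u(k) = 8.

We have u(1) = 4, u(2) = 5, u(3) = 8, u(4) = 4.
Since u(4) = u(1) = 4, the sequence is periodic with period 3.
The value 8 first appears (with k ≥ 2) at u(3).

3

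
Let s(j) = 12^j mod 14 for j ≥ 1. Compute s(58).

2

We have s(1) = 12, s(2) = 4, s(3) = 6, s(4) = 2, s(5) = 10, s(6) = 8, s(7) = 12.
The sequence repeats with period 6.
(58 - 1) mod 6 = 3, so s(58) = s(4) = 2.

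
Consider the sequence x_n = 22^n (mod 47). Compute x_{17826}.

Listing terms: x_0 = 1; x_1 = 22; x_2 = 14; x_3 = 26; x_4 = 8; x_5 = 35; x_6 = 18; x_7 = 20; x_8 = 17; x_9 = 45; x_{10} = 3; x_{11} = 19; x_{12} = 42; x_{13} = 31; x_{14} = 24; x_{15} = 11; x_{16} = 7; x_{17} = 13; x_{18} = 4; x_{19} = 41; x_{20} = 9; x_{21} = 10; x_{22} = 32; x_{23} = 46; x_{24} = 25; x_{25} = 33; x_{26} = 21; x_{27} = 39; x_{28} = 12; x_{29} = 29; x_{30} = 27; x_{31} = 30; x_{32} = 2; x_{33} = 44; x_{34} = 28; x_{35} = 5; x_{36} = 16; x_{37} = 23; x_{38} = 36; x_{39} = 40; x_{40} = 34; x_{41} = 43; x_{42} = 6; x_{43} = 38; x_{44} = 37; x_{45} = 15; x_{46} = 1.
Since x_{46} = x_0 = 1, the sequence is periodic with period 46.
(17826 - 0) mod 46 = 24, so x_{17826} = x_{24} = 25.

25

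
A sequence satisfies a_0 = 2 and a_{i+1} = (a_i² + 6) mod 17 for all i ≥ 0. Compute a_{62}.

Listing terms: a_0 = 2; a_1 = 10; a_2 = 4; a_3 = 5; a_4 = 14; a_5 = 15; a_6 = 10.
Since a_6 = a_1 = 10, the sequence is eventually periodic: after a pre-period of length 1 it cycles with period 5.
For i ≥ 1, a_i depends only on (i - 1) mod 5. (62 - 1) mod 5 = 1, so a_{62} = a_2 = 4.

4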